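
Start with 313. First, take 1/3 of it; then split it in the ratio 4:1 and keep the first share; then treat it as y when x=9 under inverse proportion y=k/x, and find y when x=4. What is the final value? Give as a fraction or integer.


Start with 313.
Step 1: Take 1/3: 313 * 1/3 = 313/3
Step 2: Split 4:1, first share = 313/3 * 4/5 = 1252/15
Step 3: Inverse prop: k = (1252/15)*9; new y = k/4 = 1252/15*9/4 = 939/5
Final result = 939/5

939/5


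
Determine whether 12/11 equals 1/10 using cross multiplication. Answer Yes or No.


Cross multiply to check 12/11 = 1/10
Left cross product: 12 * 10 = 120
Right cross product: 11 * 1 = 11
120 != 11
Not equal, so proportions differ => No

No


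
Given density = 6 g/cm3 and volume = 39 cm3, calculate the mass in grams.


Using mass = density * volume
Density = 6 g/cm3
Volume = 39 cm3
Mass = 6 * 39
= 234 g

234


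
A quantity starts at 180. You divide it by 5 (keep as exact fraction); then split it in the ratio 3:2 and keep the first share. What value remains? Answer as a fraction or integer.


Start with 180.
Step 1: Divide by 5: 180 / 5 = 36
Step 2: Split 3:2, first share = 36 * 3/5 = 108/5
Final result = 108/5

108/5


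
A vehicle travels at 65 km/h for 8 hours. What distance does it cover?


Using distance = speed * time
Speed = 65 km/h
Time = 8 hours
Distance = 65 * 8
= 520 km

520


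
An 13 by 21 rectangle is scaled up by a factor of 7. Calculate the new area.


Original dimensions: 13 x 21
Enlargement factor = 7
New width = 13 * 7 = 91
New height = 21 * 7 = 147
New area = 91 * 147 = 13377

13377


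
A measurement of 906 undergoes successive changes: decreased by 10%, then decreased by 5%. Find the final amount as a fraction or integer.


Start: 906
Step 1: decrease by 10% => multiply by 90/100
  906 * 90/100 = 4077/5
Step 2: decrease by 5% => multiply by 95/100
  4077/5 * 95/100 = 77463/100
Final value = 77463/100

77463/100


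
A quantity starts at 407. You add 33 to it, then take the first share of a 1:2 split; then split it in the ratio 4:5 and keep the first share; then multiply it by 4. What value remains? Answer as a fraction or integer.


Start with 407.
Step 1: Add 33: 407+33=440; split 1:2 first = 440*1/3 = 440/3
Step 2: Split 4:5, first share = 440/3 * 4/9 = 1760/27
Step 3: Multiply by 4: 1760/27 * 4 = 7040/27
Final result = 7040/27

7040/27


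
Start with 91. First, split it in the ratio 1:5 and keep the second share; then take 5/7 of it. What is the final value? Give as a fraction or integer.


Start with 91.
Step 1: Split 1:5, second share = 91 * 5/6 = 455/6
Step 2: Take 5/7: 455/6 * 5/7 = 325/6
Final result = 325/6

325/6


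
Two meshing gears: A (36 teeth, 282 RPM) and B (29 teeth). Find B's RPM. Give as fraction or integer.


Gear ratio: teeth_A * RPM_A = teeth_B * RPM_B
36 * 282 = 29 * RPM_B
10152 = 29 * RPM_B
RPM_B = 10152 / 29
RPM_B = 10152/29

10152/29


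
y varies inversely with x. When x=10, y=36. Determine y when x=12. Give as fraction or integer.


Inverse proportion: y = k/x
Find k: k = 10 * 36 = 360
Compute y at x=12: y = 360/12
y = 30

30


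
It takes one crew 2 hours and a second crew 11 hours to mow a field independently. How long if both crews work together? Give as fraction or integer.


Rate of A = 1/2 job per hour
Rate of B = 1/11 job per hour
Combined rate = 1/2 + 1/11
Find common denominator: (11 + 2)/(2*11) = 13/22
Combined rate = 13/22 job per hour
Time together = 1 / (13/22) = 22/13 hours

22/13


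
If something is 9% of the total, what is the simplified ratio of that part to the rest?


Part = 9%, Remainder = 91%
Ratio = 9:91
GCD(9, 91) = 1
Simplify: 9:91 = 9:91

9:91


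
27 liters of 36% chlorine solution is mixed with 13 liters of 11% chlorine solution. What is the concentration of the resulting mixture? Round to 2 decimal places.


Solute in mixture 1 = 36% of 27 L = 27*36/100 = 243/25 L
Solute in mixture 2 = 11% of 13 L = 13*11/100 = 143/100 L
Total solute = 243/25 + 143/100 = 223/20 L
Total volume = 27 + 13 = 40 L
Final concentration = 223/20/40 * 100 = 27.88%

27.88


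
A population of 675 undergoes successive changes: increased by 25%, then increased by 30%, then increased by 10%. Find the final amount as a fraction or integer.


Start: 675
Step 1: increase by 25% => multiply by 125/100
  675 * 125/100 = 3375/4
Step 2: increase by 30% => multiply by 130/100
  3375/4 * 130/100 = 8775/8
Step 3: increase by 10% => multiply by 110/100
  8775/8 * 110/100 = 19305/16
Final value = 19305/16

19305/16


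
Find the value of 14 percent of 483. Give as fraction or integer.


Compute 14% of 483
Convert percentage: 14% = 14/100
Multiply: 483 * 14/100
= 6762/100
= 3381/50

3381/50


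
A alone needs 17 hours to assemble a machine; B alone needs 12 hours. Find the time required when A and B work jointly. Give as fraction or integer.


Rate of A = 1/17 job per hour
Rate of B = 1/12 job per hour
Combined rate = 1/17 + 1/12
Find common denominator: (12 + 17)/(17*12) = 29/204
Combined rate = 29/204 job per hour
Time together = 1 / (29/204) = 204/29 hours

204/29


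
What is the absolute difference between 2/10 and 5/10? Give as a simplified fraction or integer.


Simplify: 2/10 = 1/5 and 5/10 = 1/2
Find common denominator: LCD = 10
Convert: 2/10 and 5/10
Difference = |2 - 5|/10 = 3/10
Simplified = 3/10

3/10


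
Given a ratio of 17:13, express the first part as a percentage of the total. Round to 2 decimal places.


Total parts = 17 + 13 = 30
First part fraction = 17/30
Percentage = (17/30) * 100
= 0.566667 * 100
= 56.67%

56.67


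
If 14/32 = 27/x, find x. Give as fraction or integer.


Setting up: 14/32 = 27/x
Cross multiply: 14 * x = 32 * 27
14x = 864
x = 864/14
x = 432/7

432/7


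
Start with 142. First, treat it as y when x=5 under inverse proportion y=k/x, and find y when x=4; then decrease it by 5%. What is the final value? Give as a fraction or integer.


Start with 142.
Step 1: Inverse prop: k = (142)*5; new y = k/4 = 142*5/4 = 355/2
Step 2: Decrease by 5%: 355/2 * 95/100 = 1349/8
Final result = 1349/8

1349/8


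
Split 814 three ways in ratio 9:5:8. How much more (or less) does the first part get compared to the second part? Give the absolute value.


Total parts = 9 + 5 + 8 = 22
Value per part = 814 / 22 = 37
Shares: 9*37=333, 5*37=185, 8*37=296
First share = 333, second share = 185
Difference = |333 - 185| = 148

148


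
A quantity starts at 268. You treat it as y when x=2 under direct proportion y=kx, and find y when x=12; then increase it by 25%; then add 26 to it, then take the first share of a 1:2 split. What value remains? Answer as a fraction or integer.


Start with 268.
Step 1: Direct prop: k = (268)/2; new y = k*12 = 268*12/2 = 1608
Step 2: Increase by 25%: 1608 * 125/100 = 2010
Step 3: Add 26: 2010+26=2036; split 1:2 first = 2036*1/3 = 2036/3
Final result = 2036/3

2036/3


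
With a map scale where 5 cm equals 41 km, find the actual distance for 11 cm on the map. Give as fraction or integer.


Map scale: 5 cm = 41 km
Measured distance on map = 11 cm
Set up proportion: 11 * 41 / 5
= 451 / 5
= 451/5 km

451/5


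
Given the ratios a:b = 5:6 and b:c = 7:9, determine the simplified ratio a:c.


Given a:b = 5:6 and b:c = 7:9
Make b consistent. Multiply first ratio by 7: a:b = 35:42
Multiply second ratio by 6: b:c = 42:54
Now b = 42 in both, so a:b:c = 35:42:54
Therefore a:c = 35:54
Simplify by GCD: a:c = 35:54

35:54


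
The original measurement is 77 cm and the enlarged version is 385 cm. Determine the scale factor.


Original length = 77 cm
Scaled length = 385 cm
Scale factor = 385 / 77
= 5

5


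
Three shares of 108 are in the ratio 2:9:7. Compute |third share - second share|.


Total parts = 2 + 9 + 7 = 18
Value per part = 108 / 18 = 6
Shares: 2*6=12, 9*6=54, 7*6=42
Third share = 42, second share = 54
Difference = |42 - 54| = 12

12


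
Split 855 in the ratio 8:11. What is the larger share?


Total parts = 8 + 11 = 19
Value per part = 855 / 19 = 45
First share = 8 * 45 = 360
Second share = 11 * 45 = 495
Larger share = 495

495


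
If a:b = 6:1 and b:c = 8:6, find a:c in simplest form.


Given a:b = 6:1 and b:c = 8:6
Make b consistent. Multiply first ratio by 8: a:b = 48:8
Multiply second ratio by 1: b:c = 8:6
Now b = 8 in both, so a:b:c = 48:8:6
Therefore a:c = 48:6
Simplify by GCD: a:c = 8:1

8:1


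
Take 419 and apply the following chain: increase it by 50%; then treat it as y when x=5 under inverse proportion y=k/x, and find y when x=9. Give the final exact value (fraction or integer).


Start with 419.
Step 1: Increase by 50%: 419 * 150/100 = 1257/2
Step 2: Inverse prop: k = (1257/2)*5; new y = k/9 = 1257/2*5/9 = 2095/6
Final result = 2095/6

2095/6


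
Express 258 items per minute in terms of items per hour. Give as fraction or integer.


Converting from per minute to per hour
Rate = 258 items per minute
Multiply by 60: 258 * 60
= 15480 items per hour

15480


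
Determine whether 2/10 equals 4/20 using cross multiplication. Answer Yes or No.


Cross multiply to check 2/10 = 4/20
Left cross product: 2 * 20 = 40
Right cross product: 10 * 4 = 40
40 = 40
Equal, so proportions match => Yes

Yes


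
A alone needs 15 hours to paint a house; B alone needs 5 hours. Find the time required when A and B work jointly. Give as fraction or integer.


Rate of A = 1/15 job per hour
Rate of B = 1/5 job per hour
Combined rate = 1/15 + 1/5
Find common denominator: (5 + 15)/(15*5) = 20/75
Combined rate = 4/15 job per hour
Time together = 1 / (4/15) = 15/4 hours

15/4


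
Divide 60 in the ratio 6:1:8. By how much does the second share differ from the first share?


Total parts = 6 + 1 + 8 = 15
Value per part = 60 / 15 = 4
Shares: 6*4=24, 1*4=4, 8*4=32
Second share = 4, first share = 24
Difference = |4 - 24| = 20

20


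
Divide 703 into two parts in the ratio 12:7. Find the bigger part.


Total parts = 12 + 7 = 19
Value per part = 703 / 19 = 37
First share = 12 * 37 = 444
Second share = 7 * 37 = 259
Larger share = 444

444


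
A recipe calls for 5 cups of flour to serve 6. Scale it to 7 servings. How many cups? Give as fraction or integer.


Original: 5 cups for 6 servings
Target servings = 7
Scaling factor = 7/6
New amount = 5 * 7/6
= 35/6
= 35/6 cups

35/6


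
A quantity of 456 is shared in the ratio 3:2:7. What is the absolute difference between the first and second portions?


Total parts = 3 + 2 + 7 = 12
Value per part = 456 / 12 = 38
Shares: 3*38=114, 2*38=76, 7*38=266
First share = 114, second share = 76
Difference = |114 - 76| = 38

38


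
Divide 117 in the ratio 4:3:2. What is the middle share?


Ratio = 4:3:2
Total parts = 4 + 3 + 2 = 9
Value per part = 117 / 9 = 13
First share = 4 * 13 = 52
Middle share = 3 * 13 = 39
Third share = 2 * 13 = 26

39


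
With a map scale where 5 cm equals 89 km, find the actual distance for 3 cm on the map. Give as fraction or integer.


Map scale: 5 cm = 89 km
Measured distance on map = 3 cm
Set up proportion: 3 * 89 / 5
= 267 / 5
= 267/5 km

267/5


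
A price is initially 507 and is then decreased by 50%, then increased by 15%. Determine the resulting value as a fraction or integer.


Start: 507
Step 1: decrease by 50% => multiply by 50/100
  507 * 50/100 = 507/2
Step 2: increase by 15% => multiply by 115/100
  507/2 * 115/100 = 11661/40
Final value = 11661/40

11661/40


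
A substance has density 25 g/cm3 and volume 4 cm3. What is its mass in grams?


Using mass = density * volume
Density = 25 g/cm3
Volume = 4 cm3
Mass = 25 * 4
= 100 g

100


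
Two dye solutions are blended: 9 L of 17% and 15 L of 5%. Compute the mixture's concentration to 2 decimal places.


Solute in mixture 1 = 17% of 9 L = 9*17/100 = 153/100 L
Solute in mixture 2 = 5% of 15 L = 15*5/100 = 3/4 L
Total solute = 153/100 + 3/4 = 57/25 L
Total volume = 9 + 15 = 24 L
Final concentration = 57/25/24 * 100 = 9.50%

9.50


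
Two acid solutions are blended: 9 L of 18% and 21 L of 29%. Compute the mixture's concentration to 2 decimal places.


Solute in mixture 1 = 18% of 9 L = 9*18/100 = 81/50 L
Solute in mixture 2 = 29% of 21 L = 21*29/100 = 609/100 L
Total solute = 81/50 + 609/100 = 771/100 L
Total volume = 9 + 21 = 30 L
Final concentration = 771/100/30 * 100 = 25.70%

25.70


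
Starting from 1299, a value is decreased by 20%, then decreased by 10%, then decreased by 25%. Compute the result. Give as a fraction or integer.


Start: 1299
Step 1: decrease by 20% => multiply by 80/100
  1299 * 80/100 = 5196/5
Step 2: decrease by 10% => multiply by 90/100
  5196/5 * 90/100 = 23382/25
Step 3: decrease by 25% => multiply by 75/100
  23382/25 * 75/100 = 35073/50
Final value = 35073/50

35073/50


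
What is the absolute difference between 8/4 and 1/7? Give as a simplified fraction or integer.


Simplify: 8/4 = 2 and 1/7 = 1/7
Find common denominator: LCD = 7
Convert: 14/7 and 1/7
Difference = |14 - 1|/7 = 13/7
Simplified = 13/7

13/7


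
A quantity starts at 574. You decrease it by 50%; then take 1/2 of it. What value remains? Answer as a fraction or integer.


Start with 574.
Step 1: Decrease by 50%: 574 * 50/100 = 287
Step 2: Take 1/2: 287 * 1/2 = 287/2
Final result = 287/2

287/2


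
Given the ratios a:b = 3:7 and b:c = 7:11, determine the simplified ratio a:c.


Given a:b = 3:7 and b:c = 7:11
Make b consistent. Multiply first ratio by 7: a:b = 21:49
Multiply second ratio by 7: b:c = 49:77
Now b = 49 in both, so a:b:c = 21:49:77
Therefore a:c = 21:77
Simplify by GCD: a:c = 3:11

3:11


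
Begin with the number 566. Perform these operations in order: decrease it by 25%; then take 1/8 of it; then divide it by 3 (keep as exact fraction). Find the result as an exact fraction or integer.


Start with 566.
Step 1: Decrease by 25%: 566 * 75/100 = 849/2
Step 2: Take 1/8: 849/2 * 1/8 = 849/16
Step 3: Divide by 3: 849/16 / 3 = 283/16
Final result = 283/16

283/16


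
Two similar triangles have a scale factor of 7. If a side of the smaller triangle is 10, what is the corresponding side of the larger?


Similar triangles have proportional sides
Scale factor = 7
Smaller side = 10
Corresponding larger side = 10 * 7
= 70

70


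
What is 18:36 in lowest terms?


Find GCD(18, 36)
GCD = 18
Divide both by 18: 18/18 = 1, 36/18 = 2
Simplified ratio = 1:2

1:2


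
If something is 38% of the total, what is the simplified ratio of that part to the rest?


Part = 38%, Remainder = 62%
Ratio = 38:62
GCD(38, 62) = 2
Simplify: 19:31 = 19:31

19:31


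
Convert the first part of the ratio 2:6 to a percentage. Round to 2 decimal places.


Total parts = 2 + 6 = 8
First part fraction = 2/8
Percentage = (2/8) * 100
= 0.25 * 100
= 25.00%

25.00


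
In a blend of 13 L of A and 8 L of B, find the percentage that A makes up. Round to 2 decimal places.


Volume of A = 13 L
Volume of B = 8 L
Total volume = 13 + 8 = 21 L
Percentage of A = (13/21) * 100
= 61.90%

61.90


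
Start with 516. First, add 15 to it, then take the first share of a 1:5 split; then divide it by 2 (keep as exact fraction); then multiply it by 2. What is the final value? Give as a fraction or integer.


Start with 516.
Step 1: Add 15: 516+15=531; split 1:5 first = 531*1/6 = 177/2
Step 2: Divide by 2: 177/2 / 2 = 177/4
Step 3: Multiply by 2: 177/4 * 2 = 177/2
Final result = 177/2

177/2


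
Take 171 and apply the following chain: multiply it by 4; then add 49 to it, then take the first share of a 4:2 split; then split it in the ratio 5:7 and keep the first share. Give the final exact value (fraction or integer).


Start with 171.
Step 1: Multiply by 4: 171 * 4 = 684
Step 2: Add 49: 684+49=733; split 4:2 first = 733*4/6 = 1466/3
Step 3: Split 5:7, first share = 1466/3 * 5/12 = 3665/18
Final result = 3665/18

3665/18


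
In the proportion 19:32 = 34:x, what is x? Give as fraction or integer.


Setting up: 19/32 = 34/x
Cross multiply: 19 * x = 32 * 34
19x = 1088
x = 1088/19
x = 1088/19

1088/19


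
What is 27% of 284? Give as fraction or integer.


Compute 27% of 284
Convert percentage: 27% = 27/100
Multiply: 284 * 27/100
= 7668/100
= 1917/25

1917/25


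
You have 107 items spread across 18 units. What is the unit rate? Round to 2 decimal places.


Total items = 107
Number of units = 18
Unit rate = 107 / 18
= 5.94 items per unit

5.94


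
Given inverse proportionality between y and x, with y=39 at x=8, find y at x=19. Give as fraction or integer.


Inverse proportion: y = k/x
Find k: k = 8 * 39 = 312
Compute y at x=19: y = 312/19
y = 312/19

312/19


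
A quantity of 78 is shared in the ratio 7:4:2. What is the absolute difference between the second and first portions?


Total parts = 7 + 4 + 2 = 13
Value per part = 78 / 13 = 6
Shares: 7*6=42, 4*6=24, 2*6=12
Second share = 24, first share = 42
Difference = |24 - 42| = 18

18


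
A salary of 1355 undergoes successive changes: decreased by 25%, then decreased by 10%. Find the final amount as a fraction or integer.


Start: 1355
Step 1: decrease by 25% => multiply by 75/100
  1355 * 75/100 = 4065/4
Step 2: decrease by 10% => multiply by 90/100
  4065/4 * 90/100 = 7317/8
Final value = 7317/8

7317/8


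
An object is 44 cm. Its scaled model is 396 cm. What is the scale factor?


Original length = 44 cm
Scaled length = 396 cm
Scale factor = 396 / 44
= 9

9


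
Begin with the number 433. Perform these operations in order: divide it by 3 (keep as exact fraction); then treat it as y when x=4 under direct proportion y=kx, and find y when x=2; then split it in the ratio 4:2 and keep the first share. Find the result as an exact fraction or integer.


Start with 433.
Step 1: Divide by 3: 433 / 3 = 433/3
Step 2: Direct prop: k = (433/3)/4; new y = k*2 = 433/3*2/4 = 433/6
Step 3: Split 4:2, first share = 433/6 * 4/6 = 433/9
Final result = 433/9

433/9


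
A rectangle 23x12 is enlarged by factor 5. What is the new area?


Original dimensions: 23 x 12
Enlargement factor = 5
New width = 23 * 5 = 115
New height = 12 * 5 = 60
New area = 115 * 60 = 6900

6900


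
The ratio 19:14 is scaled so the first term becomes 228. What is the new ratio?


Original ratio: 19:14
First term target: 228
Scale factor = 228 / 19 = 12
Multiply second term: 14 * 12 = 168
Equivalent ratio = 228:168

228:168


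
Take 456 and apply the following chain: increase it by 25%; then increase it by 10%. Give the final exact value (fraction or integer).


Start with 456.
Step 1: Increase by 25%: 456 * 125/100 = 570
Step 2: Increase by 10%: 570 * 110/100 = 627
Final result = 627

627


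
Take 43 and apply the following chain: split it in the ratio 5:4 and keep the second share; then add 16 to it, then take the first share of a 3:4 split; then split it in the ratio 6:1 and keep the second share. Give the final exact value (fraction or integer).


Start with 43.
Step 1: Split 5:4, second share = 43 * 4/9 = 172/9
Step 2: Add 16: 172/9+16=316/9; split 3:4 first = 316/9*3/7 = 316/21
Step 3: Split 6:1, second share = 316/21 * 1/7 = 316/147
Final result = 316/147

316/147


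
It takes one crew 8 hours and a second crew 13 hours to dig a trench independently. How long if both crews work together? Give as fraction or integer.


Rate of A = 1/8 job per hour
Rate of B = 1/13 job per hour
Combined rate = 1/8 + 1/13
Find common denominator: (13 + 8)/(8*13) = 21/104
Combined rate = 21/104 job per hour
Time together = 1 / (21/104) = 104/21 hours

104/21


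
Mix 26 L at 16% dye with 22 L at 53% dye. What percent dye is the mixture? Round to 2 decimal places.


Solute in mixture 1 = 16% of 26 L = 26*16/100 = 104/25 L
Solute in mixture 2 = 53% of 22 L = 22*53/100 = 583/50 L
Total solute = 104/25 + 583/50 = 791/50 L
Total volume = 26 + 22 = 48 L
Final concentration = 791/50/48 * 100 = 32.96%

32.96


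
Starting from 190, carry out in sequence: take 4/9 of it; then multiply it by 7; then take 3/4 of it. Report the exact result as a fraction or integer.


Start with 190.
Step 1: Take 4/9: 190 * 4/9 = 760/9
Step 2: Multiply by 7: 760/9 * 7 = 5320/9
Step 3: Take 3/4: 5320/9 * 3/4 = 1330/3
Final result = 1330/3

1330/3


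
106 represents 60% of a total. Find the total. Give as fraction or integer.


Given: 106 is 60% of the whole
Set up: 106 = 60/100 * whole
whole = 106 * 100 / 60
whole = 10600 / 60
whole = 530/3

530/3


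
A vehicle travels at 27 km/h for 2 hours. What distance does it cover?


Using distance = speed * time
Speed = 27 km/h
Time = 2 hours
Distance = 27 * 2
= 54 km

54


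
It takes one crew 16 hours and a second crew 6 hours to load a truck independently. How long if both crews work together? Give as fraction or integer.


Rate of A = 1/16 job per hour
Rate of B = 1/6 job per hour
Combined rate = 1/16 + 1/6
Find common denominator: (6 + 16)/(16*6) = 22/96
Combined rate = 11/48 job per hour
Time together = 1 / (11/48) = 48/11 hours

48/11


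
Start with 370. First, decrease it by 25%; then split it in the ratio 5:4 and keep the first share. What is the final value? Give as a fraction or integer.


Start with 370.
Step 1: Decrease by 25%: 370 * 75/100 = 555/2
Step 2: Split 5:4, first share = 555/2 * 5/9 = 925/6
Final result = 925/6

925/6


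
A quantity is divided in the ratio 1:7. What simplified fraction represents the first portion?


Total parts = 1 + 7 = 8
First part fraction = 1/8
Simplify: 1/8 = 1/8

1/8


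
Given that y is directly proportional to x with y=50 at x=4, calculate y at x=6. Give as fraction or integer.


Direct proportion: y = kx
Find k: k = 50/4 = 25/2
Compute y at x=6: y = 25/2 * 6
y = 75

75


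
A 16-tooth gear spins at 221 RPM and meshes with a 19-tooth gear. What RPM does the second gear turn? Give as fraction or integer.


Gear ratio: teeth_A * RPM_A = teeth_B * RPM_B
16 * 221 = 19 * RPM_B
3536 = 19 * RPM_B
RPM_B = 3536 / 19
RPM_B = 3536/19

3536/19


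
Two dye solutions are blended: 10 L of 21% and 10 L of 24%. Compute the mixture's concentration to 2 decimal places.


Solute in mixture 1 = 21% of 10 L = 10*21/100 = 21/10 L
Solute in mixture 2 = 24% of 10 L = 10*24/100 = 12/5 L
Total solute = 21/10 + 12/5 = 9/2 L
Total volume = 10 + 10 = 20 L
Final concentration = 9/2/20 * 100 = 22.50%

22.50


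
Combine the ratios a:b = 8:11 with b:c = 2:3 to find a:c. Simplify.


Given a:b = 8:11 and b:c = 2:3
Make b consistent. Multiply first ratio by 2: a:b = 16:22
Multiply second ratio by 11: b:c = 22:33
Now b = 22 in both, so a:b:c = 16:22:33
Therefore a:c = 16:33
Simplify by GCD: a:c = 16:33

16:33


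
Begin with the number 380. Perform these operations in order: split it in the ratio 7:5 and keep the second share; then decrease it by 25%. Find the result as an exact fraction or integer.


Start with 380.
Step 1: Split 7:5, second share = 380 * 5/12 = 475/3
Step 2: Decrease by 25%: 475/3 * 75/100 = 475/4
Final result = 475/4

475/4


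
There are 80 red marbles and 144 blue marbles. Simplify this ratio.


Find GCD(80, 144)
GCD = 16
Divide both by 16: 80/16 = 5, 144/16 = 9
Simplified ratio = 5:9

5:9


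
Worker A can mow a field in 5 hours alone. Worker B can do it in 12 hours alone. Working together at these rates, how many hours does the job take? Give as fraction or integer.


Rate of A = 1/5 job per hour
Rate of B = 1/12 job per hour
Combined rate = 1/5 + 1/12
Find common denominator: (12 + 5)/(5*12) = 17/60
Combined rate = 17/60 job per hour
Time together = 1 / (17/60) = 60/17 hours

60/17


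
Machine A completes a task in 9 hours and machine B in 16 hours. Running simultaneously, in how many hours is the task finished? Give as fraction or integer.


Rate of A = 1/9 job per hour
Rate of B = 1/16 job per hour
Combined rate = 1/9 + 1/16
Find common denominator: (16 + 9)/(9*16) = 25/144
Combined rate = 25/144 job per hour
Time together = 1 / (25/144) = 144/25 hours

144/25


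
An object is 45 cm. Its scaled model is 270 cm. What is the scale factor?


Original length = 45 cm
Scaled length = 270 cm
Scale factor = 270 / 45
= 6

6


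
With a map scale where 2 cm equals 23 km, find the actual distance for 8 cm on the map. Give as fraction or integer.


Map scale: 2 cm = 23 km
Measured distance on map = 8 cm
Set up proportion: 8 * 23 / 2
= 184 / 2
= 92 km

92


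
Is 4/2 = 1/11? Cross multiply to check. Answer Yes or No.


Cross multiply to check 4/2 = 1/11
Left cross product: 4 * 11 = 44
Right cross product: 2 * 1 = 2
44 != 2
Not equal, so proportions differ => No

No


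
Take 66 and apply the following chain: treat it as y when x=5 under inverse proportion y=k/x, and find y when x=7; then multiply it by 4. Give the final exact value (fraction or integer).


Start with 66.
Step 1: Inverse prop: k = (66)*5; new y = k/7 = 66*5/7 = 330/7
Step 2: Multiply by 4: 330/7 * 4 = 1320/7
Final result = 1320/7

1320/7


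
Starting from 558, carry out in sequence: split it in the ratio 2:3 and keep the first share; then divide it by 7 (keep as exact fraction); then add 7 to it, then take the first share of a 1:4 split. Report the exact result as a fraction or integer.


Start with 558.
Step 1: Split 2:3, first share = 558 * 2/5 = 1116/5
Step 2: Divide by 7: 1116/5 / 7 = 1116/35
Step 3: Add 7: 1116/35+7=1361/35; split 1:4 first = 1361/35*1/5 = 1361/175
Final result = 1361/175

1361/175


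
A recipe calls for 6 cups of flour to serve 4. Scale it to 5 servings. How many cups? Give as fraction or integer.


Original: 6 cups for 4 servings
Target servings = 5
Scaling factor = 5/4
New amount = 6 * 5/4
= 30/4
= 15/2 cups

15/2


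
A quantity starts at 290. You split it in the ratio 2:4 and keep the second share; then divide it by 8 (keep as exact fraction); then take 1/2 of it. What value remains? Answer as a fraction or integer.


Start with 290.
Step 1: Split 2:4, second share = 290 * 4/6 = 580/3
Step 2: Divide by 8: 580/3 / 8 = 145/6
Step 3: Take 1/2: 145/6 * 1/2 = 145/12
Final result = 145/12

145/12


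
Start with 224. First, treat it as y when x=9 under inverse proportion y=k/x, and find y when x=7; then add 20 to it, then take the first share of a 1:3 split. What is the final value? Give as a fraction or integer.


Start with 224.
Step 1: Inverse prop: k = (224)*9; new y = k/7 = 224*9/7 = 288
Step 2: Add 20: 288+20=308; split 1:3 first = 308*1/4 = 77
Final result = 77

77


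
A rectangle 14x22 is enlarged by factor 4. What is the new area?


Original dimensions: 14 x 22
Enlargement factor = 4
New width = 14 * 4 = 56
New height = 22 * 4 = 88
New area = 56 * 88 = 4928

4928


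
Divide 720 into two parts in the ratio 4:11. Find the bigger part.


Total parts = 4 + 11 = 15
Value per part = 720 / 15 = 48
First share = 4 * 48 = 192
Second share = 11 * 48 = 528
Larger share = 528

528


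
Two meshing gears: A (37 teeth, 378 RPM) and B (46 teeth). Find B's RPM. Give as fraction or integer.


Gear ratio: teeth_A * RPM_A = teeth_B * RPM_B
37 * 378 = 46 * RPM_B
13986 = 46 * RPM_B
RPM_B = 13986 / 46
RPM_B = 6993/23

6993/23


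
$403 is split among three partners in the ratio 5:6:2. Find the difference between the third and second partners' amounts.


Total parts = 5 + 6 + 2 = 13
Value per part = 403 / 13 = 31
Shares: 5*31=155, 6*31=186, 2*31=62
Third share = 62, second share = 186
Difference = |62 - 186| = 124

124


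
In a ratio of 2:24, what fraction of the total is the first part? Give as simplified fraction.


Total parts = 2 + 24 = 26
First part fraction = 2/26
Simplify: 2/26 = 1/13

1/13


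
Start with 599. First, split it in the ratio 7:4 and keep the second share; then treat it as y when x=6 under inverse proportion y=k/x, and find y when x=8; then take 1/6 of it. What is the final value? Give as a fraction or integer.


Start with 599.
Step 1: Split 7:4, second share = 599 * 4/11 = 2396/11
Step 2: Inverse prop: k = (2396/11)*6; new y = k/8 = 2396/11*6/8 = 1797/11
Step 3: Take 1/6: 1797/11 * 1/6 = 599/22
Final result = 599/22

599/22


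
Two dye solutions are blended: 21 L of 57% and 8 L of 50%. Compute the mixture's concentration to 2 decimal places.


Solute in mixture 1 = 57% of 21 L = 21*57/100 = 1197/100 L
Solute in mixture 2 = 50% of 8 L = 8*50/100 = 4 L
Total solute = 1197/100 + 4 = 1597/100 L
Total volume = 21 + 8 = 29 L
Final concentration = 1597/100/29 * 100 = 55.07%

55.07


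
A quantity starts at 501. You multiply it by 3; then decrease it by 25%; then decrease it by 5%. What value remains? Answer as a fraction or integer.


Start with 501.
Step 1: Multiply by 3: 501 * 3 = 1503
Step 2: Decrease by 25%: 1503 * 75/100 = 4509/4
Step 3: Decrease by 5%: 4509/4 * 95/100 = 85671/80
Final result = 85671/80

85671/80


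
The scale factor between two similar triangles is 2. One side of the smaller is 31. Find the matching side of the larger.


Similar triangles have proportional sides
Scale factor = 2
Smaller side = 31
Corresponding larger side = 31 * 2
= 62

62


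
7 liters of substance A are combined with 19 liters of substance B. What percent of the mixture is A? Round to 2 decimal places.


Volume of A = 7 L
Volume of B = 19 L
Total volume = 7 + 19 = 26 L
Percentage of A = (7/26) * 100
= 26.92%

26.92


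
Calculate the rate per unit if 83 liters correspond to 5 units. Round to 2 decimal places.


Total liters = 83
Number of units = 5
Unit rate = 83 / 5
= 16.60 liters per unit

16.60


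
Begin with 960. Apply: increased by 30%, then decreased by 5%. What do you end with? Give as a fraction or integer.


Start: 960
Step 1: increase by 30% => multiply by 130/100
  960 * 130/100 = 1248
Step 2: decrease by 5% => multiply by 95/100
  1248 * 95/100 = 5928/5
Final value = 5928/5

5928/5


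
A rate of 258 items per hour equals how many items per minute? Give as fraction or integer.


Converting from per hour to per minute
Rate = 258 items per hour
Divide by 60: 258/60
= 43/10 items per minute

43/10


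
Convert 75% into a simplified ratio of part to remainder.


Part = 75%, Remainder = 25%
Ratio = 75:25
GCD(75, 25) = 25
Simplify: 3:1 = 3:1

3:1


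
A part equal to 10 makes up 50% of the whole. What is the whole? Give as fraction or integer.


Given: 10 is 50% of the whole
Set up: 10 = 50/100 * whole
whole = 10 * 100 / 50
whole = 1000 / 50
whole = 20

20


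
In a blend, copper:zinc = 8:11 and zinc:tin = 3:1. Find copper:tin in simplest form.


Given a:b = 8:11 and b:c = 3:1
Make b consistent. Multiply first ratio by 3: a:b = 24:33
Multiply second ratio by 11: b:c = 33:11
Now b = 33 in both, so a:b:c = 24:33:11
Therefore a:c = 24:11
Simplify by GCD: a:c = 24:11

24:11


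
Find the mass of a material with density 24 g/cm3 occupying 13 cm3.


Using mass = density * volume
Density = 24 g/cm3
Volume = 13 cm3
Mass = 24 * 13
= 312 g

312


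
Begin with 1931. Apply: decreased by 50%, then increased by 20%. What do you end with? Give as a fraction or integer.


Start: 1931
Step 1: decrease by 50% => multiply by 50/100
  1931 * 50/100 = 1931/2
Step 2: increase by 20% => multiply by 120/100
  1931/2 * 120/100 = 5793/5
Final value = 5793/5

5793/5


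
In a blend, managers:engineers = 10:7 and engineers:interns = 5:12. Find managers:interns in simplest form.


Given a:b = 10:7 and b:c = 5:12
Make b consistent. Multiply first ratio by 5: a:b = 50:35
Multiply second ratio by 7: b:c = 35:84
Now b = 35 in both, so a:b:c = 50:35:84
Therefore a:c = 50:84
Simplify by GCD: a:c = 25:42

25:42


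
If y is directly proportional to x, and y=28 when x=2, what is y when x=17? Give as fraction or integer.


Direct proportion: y = kx
Find k: k = 28/2 = 14
Compute y at x=17: y = 14 * 17
y = 238

238


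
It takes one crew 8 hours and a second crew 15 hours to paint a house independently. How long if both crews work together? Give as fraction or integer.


Rate of A = 1/8 job per hour
Rate of B = 1/15 job per hour
Combined rate = 1/8 + 1/15
Find common denominator: (15 + 8)/(8*15) = 23/120
Combined rate = 23/120 job per hour
Time together = 1 / (23/120) = 120/23 hours

120/23


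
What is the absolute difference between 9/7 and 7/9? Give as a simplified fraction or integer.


Simplify: 9/7 = 9/7 and 7/9 = 7/9
Find common denominator: LCD = 63
Convert: 81/63 and 49/63
Difference = |81 - 49|/63 = 32/63
Simplified = 32/63

32/63


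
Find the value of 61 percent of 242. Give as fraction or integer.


Compute 61% of 242
Convert percentage: 61% = 61/100
Multiply: 242 * 61/100
= 14762/100
= 7381/50

7381/50


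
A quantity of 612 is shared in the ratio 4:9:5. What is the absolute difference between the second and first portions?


Total parts = 4 + 9 + 5 = 18
Value per part = 612 / 18 = 34
Shares: 4*34=136, 9*34=306, 5*34=170
Second share = 306, first share = 136
Difference = |306 - 136| = 170

170


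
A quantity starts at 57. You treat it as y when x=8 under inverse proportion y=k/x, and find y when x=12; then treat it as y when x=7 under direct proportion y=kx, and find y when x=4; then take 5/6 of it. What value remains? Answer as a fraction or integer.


Start with 57.
Step 1: Inverse prop: k = (57)*8; new y = k/12 = 57*8/12 = 38
Step 2: Direct prop: k = (38)/7; new y = k*4 = 38*4/7 = 152/7
Step 3: Take 5/6: 152/7 * 5/6 = 380/21
Final result = 380/21

380/21


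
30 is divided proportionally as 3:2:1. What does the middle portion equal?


Ratio = 3:2:1
Total parts = 3 + 2 + 1 = 6
Value per part = 30 / 6 = 5
First share = 3 * 5 = 15
Middle share = 2 * 5 = 10
Third share = 1 * 5 = 5

10


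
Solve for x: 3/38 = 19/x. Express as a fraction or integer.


Setting up: 3/38 = 19/x
Cross multiply: 3 * x = 38 * 19
3x = 722
x = 722/3
x = 722/3

722/3


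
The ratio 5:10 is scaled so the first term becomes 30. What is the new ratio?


Original ratio: 5:10
First term target: 30
Scale factor = 30 / 5 = 6
Multiply second term: 10 * 6 = 60
Equivalent ratio = 30:60

30:60


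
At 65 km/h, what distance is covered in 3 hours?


Using distance = speed * time
Speed = 65 km/h
Time = 3 hours
Distance = 65 * 3
= 195 km

195


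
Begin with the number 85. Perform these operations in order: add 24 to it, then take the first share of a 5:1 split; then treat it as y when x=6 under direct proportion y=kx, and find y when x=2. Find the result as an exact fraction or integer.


Start with 85.
Step 1: Add 24: 85+24=109; split 5:1 first = 109*5/6 = 545/6
Step 2: Direct prop: k = (545/6)/6; new y = k*2 = 545/6*2/6 = 545/18
Final result = 545/18

545/18


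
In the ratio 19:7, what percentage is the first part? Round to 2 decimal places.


Total parts = 19 + 7 = 26
First part fraction = 19/26
Percentage = (19/26) * 100
= 0.730769 * 100
= 73.08%

73.08


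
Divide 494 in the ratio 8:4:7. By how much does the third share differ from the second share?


Total parts = 8 + 4 + 7 = 19
Value per part = 494 / 19 = 26
Shares: 8*26=208, 4*26=104, 7*26=182
Third share = 182, second share = 104
Difference = |182 - 104| = 78

78


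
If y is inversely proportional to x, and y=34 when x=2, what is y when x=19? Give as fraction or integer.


Inverse proportion: y = k/x
Find k: k = 2 * 34 = 68
Compute y at x=19: y = 68/19
y = 68/19

68/19


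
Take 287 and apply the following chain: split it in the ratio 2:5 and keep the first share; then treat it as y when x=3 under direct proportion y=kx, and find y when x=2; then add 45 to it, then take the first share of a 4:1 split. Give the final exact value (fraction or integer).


Start with 287.
Step 1: Split 2:5, first share = 287 * 2/7 = 82
Step 2: Direct prop: k = (82)/3; new y = k*2 = 82*2/3 = 164/3
Step 3: Add 45: 164/3+45=299/3; split 4:1 first = 299/3*4/5 = 1196/15
Final result = 1196/15

1196/15


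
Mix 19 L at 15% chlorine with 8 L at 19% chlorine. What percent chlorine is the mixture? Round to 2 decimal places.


Solute in mixture 1 = 15% of 19 L = 19*15/100 = 57/20 L
Solute in mixture 2 = 19% of 8 L = 8*19/100 = 38/25 L
Total solute = 57/20 + 38/25 = 437/100 L
Total volume = 19 + 8 = 27 L
Final concentration = 437/100/27 * 100 = 16.19%

16.19


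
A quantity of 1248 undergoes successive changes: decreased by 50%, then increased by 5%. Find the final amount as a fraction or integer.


Start: 1248
Step 1: decrease by 50% => multiply by 50/100
  1248 * 50/100 = 624
Step 2: increase by 5% => multiply by 105/100
  624 * 105/100 = 3276/5
Final value = 3276/5

3276/5


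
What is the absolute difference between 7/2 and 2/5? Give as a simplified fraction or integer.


Simplify: 7/2 = 7/2 and 2/5 = 2/5
Find common denominator: LCD = 10
Convert: 35/10 and 4/10
Difference = |35 - 4|/10 = 31/10
Simplified = 31/10

31/10


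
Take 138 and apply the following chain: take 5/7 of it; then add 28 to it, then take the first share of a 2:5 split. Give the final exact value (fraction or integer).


Start with 138.
Step 1: Take 5/7: 138 * 5/7 = 690/7
Step 2: Add 28: 690/7+28=886/7; split 2:5 first = 886/7*2/7 = 1772/49
Final result = 1772/49

1772/49


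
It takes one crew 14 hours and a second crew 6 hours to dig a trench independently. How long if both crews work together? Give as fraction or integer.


Rate of A = 1/14 job per hour
Rate of B = 1/6 job per hour
Combined rate = 1/14 + 1/6
Find common denominator: (6 + 14)/(14*6) = 20/84
Combined rate = 5/21 job per hour
Time together = 1 / (5/21) = 21/5 hours

21/5


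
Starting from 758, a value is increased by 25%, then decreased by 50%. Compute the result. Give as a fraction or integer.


Start: 758
Step 1: increase by 25% => multiply by 125/100
  758 * 125/100 = 1895/2
Step 2: decrease by 50% => multiply by 50/100
  1895/2 * 50/100 = 1895/4
Final value = 1895/4

1895/4


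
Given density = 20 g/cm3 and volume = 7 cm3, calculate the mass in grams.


Using mass = density * volume
Density = 20 g/cm3
Volume = 7 cm3
Mass = 20 * 7
= 140 g

140


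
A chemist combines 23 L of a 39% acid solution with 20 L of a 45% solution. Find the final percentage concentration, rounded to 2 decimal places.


Solute in mixture 1 = 39% of 23 L = 23*39/100 = 897/100 L
Solute in mixture 2 = 45% of 20 L = 20*45/100 = 9 L
Total solute = 897/100 + 9 = 1797/100 L
Total volume = 23 + 20 = 43 L
Final concentration = 1797/100/43 * 100 = 41.79%

41.79


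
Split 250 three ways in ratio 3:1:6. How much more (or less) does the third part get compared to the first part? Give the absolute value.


Total parts = 3 + 1 + 6 = 10
Value per part = 250 / 10 = 25
Shares: 3*25=75, 1*25=25, 6*25=150
Third share = 150, first share = 75
Difference = |150 - 75| = 75

75


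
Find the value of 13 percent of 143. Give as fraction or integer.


Compute 13% of 143
Convert percentage: 13% = 13/100
Multiply: 143 * 13/100
= 1859/100
= 1859/100

1859/100


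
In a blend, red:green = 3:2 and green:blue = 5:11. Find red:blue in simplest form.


Given a:b = 3:2 and b:c = 5:11
Make b consistent. Multiply first ratio by 5: a:b = 15:10
Multiply second ratio by 2: b:c = 10:22
Now b = 10 in both, so a:b:c = 15:10:22
Therefore a:c = 15:22
Simplify by GCD: a:c = 15:22

15:22


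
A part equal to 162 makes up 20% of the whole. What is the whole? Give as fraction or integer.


Given: 162 is 20% of the whole
Set up: 162 = 20/100 * whole
whole = 162 * 100 / 20
whole = 16200 / 20
whole = 810

810


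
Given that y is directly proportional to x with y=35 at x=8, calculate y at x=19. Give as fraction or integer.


Direct proportion: y = kx
Find k: k = 35/8 = 35/8
Compute y at x=19: y = 35/8 * 19
y = 665/8

665/8


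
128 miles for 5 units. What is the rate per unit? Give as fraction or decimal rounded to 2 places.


Total miles = 128
Number of units = 5
Unit rate = 128 / 5
= 25.60 miles per unit

25.60


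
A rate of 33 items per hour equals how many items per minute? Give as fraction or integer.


Converting from per hour to per minute
Rate = 33 items per hour
Divide by 60: 33/60
= 11/20 items per minute

11/20
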